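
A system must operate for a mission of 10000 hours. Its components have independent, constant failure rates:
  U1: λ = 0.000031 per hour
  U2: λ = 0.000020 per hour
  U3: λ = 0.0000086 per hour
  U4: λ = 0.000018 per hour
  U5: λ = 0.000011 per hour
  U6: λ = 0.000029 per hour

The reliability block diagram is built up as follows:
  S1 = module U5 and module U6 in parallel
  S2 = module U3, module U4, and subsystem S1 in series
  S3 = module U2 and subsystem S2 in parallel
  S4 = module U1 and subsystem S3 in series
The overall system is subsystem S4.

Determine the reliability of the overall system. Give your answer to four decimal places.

R(U1) = exp(−0.000031 × 10000) = 0.733447
R(U2) = exp(−0.000020 × 10000) = 0.818731
R(U3) = exp(−0.0000086 × 10000) = 0.917594
R(U4) = exp(−0.000018 × 10000) = 0.835270
R(U5) = exp(−0.000011 × 10000) = 0.895834
R(U6) = exp(−0.000029 × 10000) = 0.748264
Parallel (U5 and U6): 1 − (1 − 0.895834)(1 − 0.748264) = 0.973778
Series (U3, U4, and [0.973778]): 0.917594 × 0.835270 × 0.973778 = 0.746341
Parallel (U2 and [0.746341]): 1 − (1 − 0.818731)(1 − 0.746341) = 0.954019
Series (U1 and [0.954019]): 0.733447 × 0.954019 = 0.6997

0.6997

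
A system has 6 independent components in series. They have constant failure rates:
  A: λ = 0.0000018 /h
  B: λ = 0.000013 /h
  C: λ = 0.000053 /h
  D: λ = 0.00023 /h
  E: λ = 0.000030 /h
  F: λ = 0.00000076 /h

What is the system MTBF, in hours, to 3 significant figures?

3040

Series of exponential components: λ_sys = Σ λ_i
λ_sys = 0.0000018 + 0.000013 + 0.000053 + 0.00023 + 0.000030 + 0.00000076 = 3.2856e-04 /h
MTBF = 1 / λ_sys = 3040 h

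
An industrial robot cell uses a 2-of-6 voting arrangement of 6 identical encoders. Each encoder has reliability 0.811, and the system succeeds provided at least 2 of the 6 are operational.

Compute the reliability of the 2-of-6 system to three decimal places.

R = Σ_{i=2}^{6} C(6,i) p^i (1−p)^{6−i} with p = 0.811
C(6,2)·0.811^2·0.189^4 = 0.01259
C(6,3)·0.811^3·0.189^3 = 0.07202
C(6,4)·0.811^4·0.189^2 = 0.23179
C(6,5)·0.811^5·0.189^1 = 0.39785
C(6,6)·0.811^6·0.189^0 = 0.28453
Sum = 0.999

0.999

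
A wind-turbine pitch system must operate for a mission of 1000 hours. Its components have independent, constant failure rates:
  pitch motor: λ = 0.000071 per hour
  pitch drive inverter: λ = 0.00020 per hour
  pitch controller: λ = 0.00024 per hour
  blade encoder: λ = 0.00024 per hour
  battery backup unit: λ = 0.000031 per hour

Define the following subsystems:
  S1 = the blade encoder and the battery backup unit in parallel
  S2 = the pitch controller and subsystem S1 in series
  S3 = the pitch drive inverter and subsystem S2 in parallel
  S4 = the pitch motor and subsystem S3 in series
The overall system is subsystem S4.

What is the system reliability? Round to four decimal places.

R(pitch motor) = exp(−0.000071 × 1000) = 0.931462
R(pitch drive inverter) = exp(−0.00020 × 1000) = 0.818731
R(pitch controller) = exp(−0.00024 × 1000) = 0.786628
R(blade encoder) = exp(−0.00024 × 1000) = 0.786628
R(battery backup unit) = exp(−0.000031 × 1000) = 0.969476
Parallel (blade encoder and battery backup unit): 1 − (1 − 0.786628)(1 − 0.969476) = 0.993487
Series (pitch controller and [0.993487]): 0.786628 × 0.993487 = 0.781505
Parallel (pitch drive inverter and [0.781505]): 1 − (1 − 0.818731)(1 − 0.781505) = 0.960394
Series (pitch motor and [0.960394]): 0.931462 × 0.960394 = 0.8946

0.8946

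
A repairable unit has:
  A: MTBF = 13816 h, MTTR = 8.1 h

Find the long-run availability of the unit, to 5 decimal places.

A(A) = MTBF/(MTBF+MTTR) = 13816/(13816+8.1) = 0.99941

0.99941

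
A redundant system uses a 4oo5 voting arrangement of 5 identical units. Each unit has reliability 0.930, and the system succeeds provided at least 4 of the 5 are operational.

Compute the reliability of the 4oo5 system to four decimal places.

0.9575

R = Σ_{i=4}^{5} C(5,i) p^i (1−p)^{5−i} with p = 0.930
C(5,4)·0.930^4·0.070^1 = 0.261818
C(5,5)·0.930^5·0.070^0 = 0.695688
Sum = 0.9575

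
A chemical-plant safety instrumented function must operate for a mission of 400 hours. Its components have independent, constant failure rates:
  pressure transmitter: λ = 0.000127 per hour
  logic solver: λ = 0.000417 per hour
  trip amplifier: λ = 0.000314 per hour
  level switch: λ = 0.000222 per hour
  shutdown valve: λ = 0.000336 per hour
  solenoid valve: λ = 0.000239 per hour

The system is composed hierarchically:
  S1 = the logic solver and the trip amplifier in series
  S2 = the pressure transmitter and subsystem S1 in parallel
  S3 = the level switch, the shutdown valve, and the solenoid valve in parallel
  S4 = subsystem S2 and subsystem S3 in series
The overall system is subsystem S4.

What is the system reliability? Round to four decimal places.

0.9865

R(pressure transmitter) = exp(−0.000127 × 400) = 0.950469
R(logic solver) = exp(−0.000417 × 400) = 0.846369
R(trip amplifier) = exp(−0.000314 × 400) = 0.881968
R(level switch) = exp(−0.000222 × 400) = 0.915029
R(shutdown valve) = exp(−0.000336 × 400) = 0.874240
R(solenoid valve) = exp(−0.000239 × 400) = 0.908827
Series (logic solver and trip amplifier): 0.846369 × 0.881968 = 0.746470
Parallel (pressure transmitter and [0.746470]): 1 − (1 − 0.950469)(1 − 0.746470) = 0.987442
Parallel (level switch, shutdown valve, and solenoid valve): 1 − (1 − 0.915029)(1 − 0.874240)(1 − 0.908827) = 0.999026
Series ([0.987442] and [0.999026]): 0.987442 × 0.999026 = 0.9865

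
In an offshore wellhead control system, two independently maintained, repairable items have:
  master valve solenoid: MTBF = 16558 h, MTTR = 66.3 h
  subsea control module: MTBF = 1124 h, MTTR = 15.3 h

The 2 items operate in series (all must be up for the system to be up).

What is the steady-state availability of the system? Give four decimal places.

0.9826

A(master valve solenoid) = MTBF/(MTBF+MTTR) = 16558/(16558+66.3) = 0.996012
A(subsea control module) = MTBF/(MTBF+MTTR) = 1124/(1124+15.3) = 0.986571
Series availability: 0.996012 × 0.986571 = 0.9826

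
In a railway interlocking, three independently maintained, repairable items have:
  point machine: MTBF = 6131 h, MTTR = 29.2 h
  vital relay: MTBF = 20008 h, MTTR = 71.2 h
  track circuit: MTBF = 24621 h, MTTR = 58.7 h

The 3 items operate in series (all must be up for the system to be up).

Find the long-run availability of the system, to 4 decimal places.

A(point machine) = MTBF/(MTBF+MTTR) = 6131/(6131+29.2) = 0.995260
A(vital relay) = MTBF/(MTBF+MTTR) = 20008/(20008+71.2) = 0.996454
A(track circuit) = MTBF/(MTBF+MTTR) = 24621/(24621+58.7) = 0.997622
Series availability: 0.995260 × 0.996454 × 0.997622 = 0.9894

0.9894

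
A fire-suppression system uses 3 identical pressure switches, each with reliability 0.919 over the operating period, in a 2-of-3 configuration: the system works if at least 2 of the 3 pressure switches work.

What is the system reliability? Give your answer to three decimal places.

0.981

R = Σ_{i=2}^{3} C(3,i) p^i (1−p)^{3−i} with p = 0.919
C(3,2)·0.919^2·0.081^1 = 0.20523
C(3,3)·0.919^3·0.081^0 = 0.77615
Sum = 0.981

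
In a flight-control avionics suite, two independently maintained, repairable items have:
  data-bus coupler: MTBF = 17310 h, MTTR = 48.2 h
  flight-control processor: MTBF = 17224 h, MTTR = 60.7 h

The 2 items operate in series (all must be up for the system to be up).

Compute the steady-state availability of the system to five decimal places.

0.99372

A(data-bus coupler) = MTBF/(MTBF+MTTR) = 17310/(17310+48.2) = 0.997223
A(flight-control processor) = MTBF/(MTBF+MTTR) = 17224/(17224+60.7) = 0.996488
Series availability: 0.997223 × 0.996488 = 0.99372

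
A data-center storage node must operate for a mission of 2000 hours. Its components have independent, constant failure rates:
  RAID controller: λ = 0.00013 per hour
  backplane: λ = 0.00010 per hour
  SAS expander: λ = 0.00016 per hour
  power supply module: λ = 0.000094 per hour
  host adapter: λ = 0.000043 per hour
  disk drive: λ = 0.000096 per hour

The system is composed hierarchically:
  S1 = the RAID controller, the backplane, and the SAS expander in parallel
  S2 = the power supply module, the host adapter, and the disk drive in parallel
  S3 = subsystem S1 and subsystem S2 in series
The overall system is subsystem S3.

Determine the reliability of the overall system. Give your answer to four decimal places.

0.9862

R(RAID controller) = exp(−0.00013 × 2000) = 0.771052
R(backplane) = exp(−0.00010 × 2000) = 0.818731
R(SAS expander) = exp(−0.00016 × 2000) = 0.726149
R(power supply module) = exp(−0.000094 × 2000) = 0.828615
R(host adapter) = exp(−0.000043 × 2000) = 0.917594
R(disk drive) = exp(−0.000096 × 2000) = 0.825307
Parallel (RAID controller, backplane, and SAS expander): 1 − (1 − 0.771052)(1 − 0.818731)(1 − 0.726149) = 0.988635
Parallel (power supply module, host adapter, and disk drive): 1 − (1 − 0.828615)(1 − 0.917594)(1 − 0.825307) = 0.997533
Series ([0.988635] and [0.997533]): 0.988635 × 0.997533 = 0.9862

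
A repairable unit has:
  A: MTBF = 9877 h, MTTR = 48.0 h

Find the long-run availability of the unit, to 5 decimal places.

A(A) = MTBF/(MTBF+MTTR) = 9877/(9877+48.0) = 0.99516

0.99516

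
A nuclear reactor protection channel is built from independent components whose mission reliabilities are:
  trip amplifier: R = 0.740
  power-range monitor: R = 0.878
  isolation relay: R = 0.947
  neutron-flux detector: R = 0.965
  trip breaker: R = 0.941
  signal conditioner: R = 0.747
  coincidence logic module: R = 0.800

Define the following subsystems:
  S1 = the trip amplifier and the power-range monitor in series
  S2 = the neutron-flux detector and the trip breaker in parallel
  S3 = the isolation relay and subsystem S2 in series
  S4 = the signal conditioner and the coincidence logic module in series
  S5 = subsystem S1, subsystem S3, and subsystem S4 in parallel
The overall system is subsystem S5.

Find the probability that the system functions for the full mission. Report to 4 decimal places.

Series (trip amplifier and power-range monitor): 0.740000 × 0.878000 = 0.649720
Parallel (neutron-flux detector and trip breaker): 1 − (1 − 0.965000)(1 − 0.941000) = 0.997935
Series (isolation relay and [0.997935]): 0.947000 × 0.997935 = 0.945044
Series (signal conditioner and coincidence logic module): 0.747000 × 0.800000 = 0.597600
Parallel ([0.649720], [0.945044], and [0.597600]): 1 − (1 − 0.649720)(1 − 0.945044)(1 − 0.597600) = 0.9923

0.9923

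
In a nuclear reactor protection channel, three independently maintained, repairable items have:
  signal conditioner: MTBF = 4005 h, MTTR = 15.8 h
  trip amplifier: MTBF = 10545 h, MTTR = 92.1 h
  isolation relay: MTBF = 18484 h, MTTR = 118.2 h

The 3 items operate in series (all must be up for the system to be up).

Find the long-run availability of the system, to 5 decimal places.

0.98117

A(signal conditioner) = MTBF/(MTBF+MTTR) = 4005/(4005+15.8) = 0.996070
A(trip amplifier) = MTBF/(MTBF+MTTR) = 10545/(10545+92.1) = 0.991342
A(isolation relay) = MTBF/(MTBF+MTTR) = 18484/(18484+118.2) = 0.993646
Series availability: 0.996070 × 0.991342 × 0.993646 = 0.98117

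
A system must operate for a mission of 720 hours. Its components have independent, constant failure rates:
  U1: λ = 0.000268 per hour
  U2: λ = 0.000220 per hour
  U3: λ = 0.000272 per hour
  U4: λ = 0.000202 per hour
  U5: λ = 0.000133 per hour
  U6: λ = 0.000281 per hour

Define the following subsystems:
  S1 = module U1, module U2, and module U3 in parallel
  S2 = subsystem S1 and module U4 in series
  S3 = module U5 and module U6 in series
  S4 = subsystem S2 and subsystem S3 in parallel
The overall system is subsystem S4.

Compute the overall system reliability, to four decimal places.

R(U1) = exp(−0.000268 × 720) = 0.824515
R(U2) = exp(−0.000220 × 720) = 0.853508
R(U3) = exp(−0.000272 × 720) = 0.822144
R(U4) = exp(−0.000202 × 720) = 0.864642
R(U5) = exp(−0.000133 × 720) = 0.908682
R(U6) = exp(−0.000281 × 720) = 0.816833
Parallel (U1, U2, and U3): 1 − (1 − 0.824515)(1 − 0.853508)(1 − 0.822144) = 0.995428
Series ([0.995428] and U4): 0.995428 × 0.864642 = 0.860689
Series (U5 and U6): 0.908682 × 0.816833 = 0.742241
Parallel ([0.860689] and [0.742241]): 1 − (1 − 0.860689)(1 − 0.742241) = 0.9641

0.9641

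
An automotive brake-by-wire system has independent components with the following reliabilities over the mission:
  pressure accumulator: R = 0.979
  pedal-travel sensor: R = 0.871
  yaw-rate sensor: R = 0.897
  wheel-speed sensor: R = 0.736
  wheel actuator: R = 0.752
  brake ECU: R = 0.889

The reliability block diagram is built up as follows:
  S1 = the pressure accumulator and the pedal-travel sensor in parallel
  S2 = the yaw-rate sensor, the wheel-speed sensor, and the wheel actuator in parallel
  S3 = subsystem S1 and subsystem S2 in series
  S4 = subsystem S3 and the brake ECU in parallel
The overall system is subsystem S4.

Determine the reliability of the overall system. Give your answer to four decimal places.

Parallel (pressure accumulator and pedal-travel sensor): 1 − (1 − 0.979000)(1 − 0.871000) = 0.997291
Parallel (yaw-rate sensor, wheel-speed sensor, and wheel actuator): 1 − (1 − 0.897000)(1 − 0.736000)(1 − 0.752000) = 0.993256
Series ([0.997291] and [0.993256]): 0.997291 × 0.993256 = 0.990565
Parallel ([0.990565] and brake ECU): 1 − (1 − 0.990565)(1 − 0.889000) = 0.9990

0.9990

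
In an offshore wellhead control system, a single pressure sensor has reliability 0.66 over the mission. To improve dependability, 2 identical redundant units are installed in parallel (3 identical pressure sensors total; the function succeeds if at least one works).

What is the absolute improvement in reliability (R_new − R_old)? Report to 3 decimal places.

R_before = 0.66
R_after = 1 − (1 − 0.66)^3 = 0.961
ΔR = 0.961 − 0.66 = 0.301

0.301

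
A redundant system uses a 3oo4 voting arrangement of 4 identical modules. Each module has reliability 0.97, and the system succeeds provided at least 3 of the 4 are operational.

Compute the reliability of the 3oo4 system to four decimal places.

R = Σ_{i=3}^{4} C(4,i) p^i (1−p)^{4−i} with p = 0.97
C(4,3)·0.97^3·0.03^1 = 0.109521
C(4,4)·0.97^4·0.03^0 = 0.885293
Sum = 0.9948

0.9948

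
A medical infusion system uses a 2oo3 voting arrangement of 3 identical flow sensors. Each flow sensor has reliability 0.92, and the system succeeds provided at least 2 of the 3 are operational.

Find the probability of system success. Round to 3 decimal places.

R = Σ_{i=2}^{3} C(3,i) p^i (1−p)^{3−i} with p = 0.92
C(3,2)·0.92^2·0.08^1 = 0.20314
C(3,3)·0.92^3·0.08^0 = 0.77869
Sum = 0.982

0.982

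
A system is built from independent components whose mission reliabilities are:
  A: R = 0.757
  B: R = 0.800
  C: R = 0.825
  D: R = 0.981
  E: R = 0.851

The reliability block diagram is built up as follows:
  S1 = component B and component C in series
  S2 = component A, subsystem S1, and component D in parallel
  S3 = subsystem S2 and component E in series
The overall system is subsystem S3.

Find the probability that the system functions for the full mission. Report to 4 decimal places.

Series (B and C): 0.800000 × 0.825000 = 0.660000
Parallel (A, [0.660000], and D): 1 − (1 − 0.757000)(1 − 0.660000)(1 − 0.981000) = 0.998430
Series ([0.998430] and E): 0.998430 × 0.851000 = 0.8497

0.8497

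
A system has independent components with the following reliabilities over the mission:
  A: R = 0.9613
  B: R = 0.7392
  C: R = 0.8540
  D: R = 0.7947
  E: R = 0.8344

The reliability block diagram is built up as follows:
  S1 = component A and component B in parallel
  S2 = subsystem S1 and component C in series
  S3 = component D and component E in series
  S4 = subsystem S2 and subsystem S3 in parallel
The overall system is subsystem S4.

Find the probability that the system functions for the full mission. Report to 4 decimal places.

Parallel (A and B): 1 − (1 − 0.961300)(1 − 0.739200) = 0.989907
Series ([0.989907] and C): 0.989907 × 0.854000 = 0.845381
Series (D and E): 0.794700 × 0.834400 = 0.663098
Parallel ([0.845381] and [0.663098]): 1 − (1 − 0.845381)(1 − 0.663098) = 0.9479

0.9479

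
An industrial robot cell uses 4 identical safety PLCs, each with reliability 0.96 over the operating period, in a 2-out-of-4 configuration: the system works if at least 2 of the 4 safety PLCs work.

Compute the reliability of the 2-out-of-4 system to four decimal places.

0.9998

R = Σ_{i=2}^{4} C(4,i) p^i (1−p)^{4−i} with p = 0.96
C(4,2)·0.96^2·0.04^2 = 0.008847
C(4,3)·0.96^3·0.04^1 = 0.141558
C(4,4)·0.96^4·0.04^0 = 0.849347
Sum = 0.9998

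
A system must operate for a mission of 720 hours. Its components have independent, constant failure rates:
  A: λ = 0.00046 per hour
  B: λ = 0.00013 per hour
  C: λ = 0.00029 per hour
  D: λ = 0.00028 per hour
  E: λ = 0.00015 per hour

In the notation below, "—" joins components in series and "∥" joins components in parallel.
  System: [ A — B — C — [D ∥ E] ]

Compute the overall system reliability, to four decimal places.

R(A) = exp(−0.00046 × 720) = 0.718062
R(B) = exp(−0.00013 × 720) = 0.910647
R(C) = exp(−0.00029 × 720) = 0.811558
R(D) = exp(−0.00028 × 720) = 0.817422
R(E) = exp(−0.00015 × 720) = 0.897628
Parallel (D and E): 1 − (1 − 0.817422)(1 − 0.897628) = 0.981309
Series (A, B, C, and [0.981309]): 0.718062 × 0.910647 × 0.811558 × 0.981309 = 0.5208

0.5208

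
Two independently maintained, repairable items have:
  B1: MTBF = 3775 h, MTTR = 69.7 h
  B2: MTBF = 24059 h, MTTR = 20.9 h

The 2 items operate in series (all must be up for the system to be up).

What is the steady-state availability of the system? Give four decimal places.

0.9810

A(B1) = MTBF/(MTBF+MTTR) = 3775/(3775+69.7) = 0.981871
A(B2) = MTBF/(MTBF+MTTR) = 24059/(24059+20.9) = 0.999132
Series availability: 0.981871 × 0.999132 = 0.9810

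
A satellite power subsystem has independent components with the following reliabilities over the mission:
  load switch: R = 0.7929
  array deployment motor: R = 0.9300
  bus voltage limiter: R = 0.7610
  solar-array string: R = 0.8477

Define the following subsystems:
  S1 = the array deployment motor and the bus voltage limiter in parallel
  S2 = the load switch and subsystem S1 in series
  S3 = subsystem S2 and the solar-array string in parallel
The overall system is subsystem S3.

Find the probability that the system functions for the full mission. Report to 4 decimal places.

Parallel (array deployment motor and bus voltage limiter): 1 − (1 − 0.930000)(1 − 0.761000) = 0.983270
Series (load switch and [0.983270]): 0.792900 × 0.983270 = 0.779635
Parallel ([0.779635] and solar-array string): 1 − (1 − 0.779635)(1 − 0.847700) = 0.9664

0.9664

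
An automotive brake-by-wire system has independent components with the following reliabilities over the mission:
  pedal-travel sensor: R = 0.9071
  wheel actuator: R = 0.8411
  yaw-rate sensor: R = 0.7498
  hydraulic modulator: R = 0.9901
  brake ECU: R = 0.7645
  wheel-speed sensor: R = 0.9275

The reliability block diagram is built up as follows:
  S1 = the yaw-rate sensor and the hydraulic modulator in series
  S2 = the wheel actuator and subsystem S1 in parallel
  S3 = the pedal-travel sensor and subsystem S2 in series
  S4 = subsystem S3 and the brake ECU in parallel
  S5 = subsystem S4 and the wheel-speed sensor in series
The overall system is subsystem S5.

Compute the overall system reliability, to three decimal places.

Series (yaw-rate sensor and hydraulic modulator): 0.74980 × 0.99010 = 0.74238
Parallel (wheel actuator and [0.74238]): 1 − (1 − 0.84110)(1 − 0.74238) = 0.95906
Series (pedal-travel sensor and [0.95906]): 0.90710 × 0.95906 = 0.86996
Parallel ([0.86996] and brake ECU): 1 − (1 − 0.86996)(1 − 0.76450) = 0.96938
Series ([0.96938] and wheel-speed sensor): 0.96938 × 0.92750 = 0.899

0.899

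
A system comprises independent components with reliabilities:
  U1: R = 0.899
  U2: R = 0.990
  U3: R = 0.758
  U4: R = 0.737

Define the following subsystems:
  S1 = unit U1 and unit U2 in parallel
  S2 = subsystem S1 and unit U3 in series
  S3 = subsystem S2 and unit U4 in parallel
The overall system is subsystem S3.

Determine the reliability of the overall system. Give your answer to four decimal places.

Parallel (U1 and U2): 1 − (1 − 0.899000)(1 − 0.990000) = 0.998990
Series ([0.998990] and U3): 0.998990 × 0.758000 = 0.757234
Parallel ([0.757234] and U4): 1 − (1 − 0.757234)(1 − 0.737000) = 0.9362

0.9362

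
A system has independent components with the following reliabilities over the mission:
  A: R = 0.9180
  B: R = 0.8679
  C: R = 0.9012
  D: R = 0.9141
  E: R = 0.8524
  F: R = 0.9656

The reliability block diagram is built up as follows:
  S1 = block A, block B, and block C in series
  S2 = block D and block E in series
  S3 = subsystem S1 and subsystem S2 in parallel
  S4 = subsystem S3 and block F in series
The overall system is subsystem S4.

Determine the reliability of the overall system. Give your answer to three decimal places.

0.905

Series (A, B, and C): 0.91800 × 0.86790 × 0.90120 = 0.71802
Series (D and E): 0.91410 × 0.85240 = 0.77918
Parallel ([0.71802] and [0.77918]): 1 − (1 − 0.71802)(1 − 0.77918) = 0.93773
Series ([0.93773] and F): 0.93773 × 0.96560 = 0.905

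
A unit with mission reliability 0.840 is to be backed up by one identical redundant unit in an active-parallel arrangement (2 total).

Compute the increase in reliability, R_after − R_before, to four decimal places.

R_before = 0.840
R_after = 1 − (1 − 0.840)^2 = 0.9744
ΔR = 0.9744 − 0.840 = 0.1344

0.1344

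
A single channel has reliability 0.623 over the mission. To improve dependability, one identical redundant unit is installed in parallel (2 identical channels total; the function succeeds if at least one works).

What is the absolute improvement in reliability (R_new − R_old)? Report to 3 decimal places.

R_before = 0.623
R_after = 1 − (1 − 0.623)^2 = 0.858
ΔR = 0.858 − 0.623 = 0.235

0.235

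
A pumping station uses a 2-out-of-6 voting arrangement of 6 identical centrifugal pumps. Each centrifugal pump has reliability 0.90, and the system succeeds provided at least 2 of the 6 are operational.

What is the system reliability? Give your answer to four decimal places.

R = Σ_{i=2}^{6} C(6,i) p^i (1−p)^{6−i} with p = 0.90
C(6,2)·0.90^2·0.10^4 = 0.001215
C(6,3)·0.90^3·0.10^3 = 0.014580
C(6,4)·0.90^4·0.10^2 = 0.098415
C(6,5)·0.90^5·0.10^1 = 0.354294
C(6,6)·0.90^6·0.10^0 = 0.531441
Sum = 0.9999

0.9999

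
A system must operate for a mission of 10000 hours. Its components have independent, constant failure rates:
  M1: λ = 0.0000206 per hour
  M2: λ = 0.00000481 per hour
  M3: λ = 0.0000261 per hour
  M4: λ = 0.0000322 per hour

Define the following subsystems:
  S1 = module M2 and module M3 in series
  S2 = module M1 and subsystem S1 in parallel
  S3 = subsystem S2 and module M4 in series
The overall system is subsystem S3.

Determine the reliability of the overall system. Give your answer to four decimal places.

0.6888

R(M1) = exp(−0.0000206 × 10000) = 0.813833
R(M2) = exp(−0.00000481 × 10000) = 0.953038
R(M3) = exp(−0.0000261 × 10000) = 0.770281
R(M4) = exp(−0.0000322 × 10000) = 0.724698
Series (M2 and M3): 0.953038 × 0.770281 = 0.734107
Parallel (M1 and [0.734107]): 1 − (1 − 0.813833)(1 − 0.734107) = 0.950499
Series ([0.950499] and M4): 0.950499 × 0.724698 = 0.6888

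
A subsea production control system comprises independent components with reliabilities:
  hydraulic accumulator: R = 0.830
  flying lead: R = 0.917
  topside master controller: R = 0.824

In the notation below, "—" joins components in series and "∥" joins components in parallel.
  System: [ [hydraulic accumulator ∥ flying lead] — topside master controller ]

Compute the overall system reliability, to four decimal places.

Parallel (hydraulic accumulator and flying lead): 1 − (1 − 0.830000)(1 − 0.917000) = 0.985890
Series ([0.985890] and topside master controller): 0.985890 × 0.824000 = 0.8124

0.8124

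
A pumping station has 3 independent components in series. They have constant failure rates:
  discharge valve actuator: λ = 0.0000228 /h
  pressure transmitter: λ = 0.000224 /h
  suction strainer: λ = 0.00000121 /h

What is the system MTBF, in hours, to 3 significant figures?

4030

Series of exponential components: λ_sys = Σ λ_i
λ_sys = 0.0000228 + 0.000224 + 0.00000121 = 2.4801e-04 /h
MTBF = 1 / λ_sys = 4030 h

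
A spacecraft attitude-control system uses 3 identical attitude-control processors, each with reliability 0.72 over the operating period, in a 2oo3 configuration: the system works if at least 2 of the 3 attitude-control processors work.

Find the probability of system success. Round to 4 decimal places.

0.8087

R = Σ_{i=2}^{3} C(3,i) p^i (1−p)^{3−i} with p = 0.72
C(3,2)·0.72^2·0.28^1 = 0.435456
C(3,3)·0.72^3·0.28^0 = 0.373248
Sum = 0.8087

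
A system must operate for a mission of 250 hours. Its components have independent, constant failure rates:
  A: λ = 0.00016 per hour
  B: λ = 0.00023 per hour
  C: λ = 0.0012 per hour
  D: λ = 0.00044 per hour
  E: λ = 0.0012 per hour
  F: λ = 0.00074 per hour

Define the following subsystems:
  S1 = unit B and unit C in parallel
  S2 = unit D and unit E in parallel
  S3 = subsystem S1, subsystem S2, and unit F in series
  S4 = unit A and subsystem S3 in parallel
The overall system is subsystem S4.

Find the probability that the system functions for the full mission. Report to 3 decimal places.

0.992

R(A) = exp(−0.00016 × 250) = 0.96079
R(B) = exp(−0.00023 × 250) = 0.94412
R(C) = exp(−0.0012 × 250) = 0.74082
R(D) = exp(−0.00044 × 250) = 0.89583
R(E) = exp(−0.0012 × 250) = 0.74082
R(F) = exp(−0.00074 × 250) = 0.83110
Parallel (B and C): 1 − (1 − 0.94412)(1 − 0.74082) = 0.98552
Parallel (D and E): 1 − (1 − 0.89583)(1 − 0.74082) = 0.97300
Series ([0.98552], [0.97300], and F): 0.98552 × 0.97300 × 0.83110 = 0.79695
Parallel (A and [0.79695]): 1 − (1 − 0.96079)(1 − 0.79695) = 0.992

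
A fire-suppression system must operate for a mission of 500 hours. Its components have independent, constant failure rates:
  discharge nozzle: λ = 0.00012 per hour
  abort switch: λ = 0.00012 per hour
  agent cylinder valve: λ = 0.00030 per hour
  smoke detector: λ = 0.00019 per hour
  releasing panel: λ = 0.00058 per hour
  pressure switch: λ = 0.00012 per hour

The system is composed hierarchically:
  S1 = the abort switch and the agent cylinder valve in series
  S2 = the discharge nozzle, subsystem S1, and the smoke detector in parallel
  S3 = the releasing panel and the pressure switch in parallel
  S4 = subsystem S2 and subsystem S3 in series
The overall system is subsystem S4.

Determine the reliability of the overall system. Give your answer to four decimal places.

R(discharge nozzle) = exp(−0.00012 × 500) = 0.941765
R(abort switch) = exp(−0.00012 × 500) = 0.941765
R(agent cylinder valve) = exp(−0.00030 × 500) = 0.860708
R(smoke detector) = exp(−0.00019 × 500) = 0.909373
R(releasing panel) = exp(−0.00058 × 500) = 0.748264
R(pressure switch) = exp(−0.00012 × 500) = 0.941765
Series (abort switch and agent cylinder valve): 0.941765 × 0.860708 = 0.810585
Parallel (discharge nozzle, [0.810585], and smoke detector): 1 − (1 − 0.941765)(1 − 0.810585)(1 − 0.909373) = 0.999000
Parallel (releasing panel and pressure switch): 1 − (1 − 0.748264)(1 − 0.941765) = 0.985340
Series ([0.999000] and [0.985340]): 0.999000 × 0.985340 = 0.9844

0.9844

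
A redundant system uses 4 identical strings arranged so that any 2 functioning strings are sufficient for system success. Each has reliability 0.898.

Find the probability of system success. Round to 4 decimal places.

0.9961

R = Σ_{i=2}^{4} C(4,i) p^i (1−p)^{4−i} with p = 0.898
C(4,2)·0.898^2·0.102^2 = 0.050339
C(4,3)·0.898^3·0.102^1 = 0.295454
C(4,4)·0.898^4·0.102^0 = 0.650287
Sum = 0.9961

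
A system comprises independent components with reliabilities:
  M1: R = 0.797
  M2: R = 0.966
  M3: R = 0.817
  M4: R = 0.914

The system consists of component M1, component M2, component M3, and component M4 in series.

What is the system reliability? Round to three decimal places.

Series (M1, M2, M3, and M4): 0.79700 × 0.96600 × 0.81700 × 0.91400 = 0.575

0.575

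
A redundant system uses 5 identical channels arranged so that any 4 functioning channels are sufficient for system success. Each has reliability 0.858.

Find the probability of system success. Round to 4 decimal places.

0.8498

R = Σ_{i=4}^{5} C(5,i) p^i (1−p)^{5−i} with p = 0.858
C(5,4)·0.858^4·0.142^1 = 0.384776
C(5,5)·0.858^5·0.142^0 = 0.464982
Sum = 0.8498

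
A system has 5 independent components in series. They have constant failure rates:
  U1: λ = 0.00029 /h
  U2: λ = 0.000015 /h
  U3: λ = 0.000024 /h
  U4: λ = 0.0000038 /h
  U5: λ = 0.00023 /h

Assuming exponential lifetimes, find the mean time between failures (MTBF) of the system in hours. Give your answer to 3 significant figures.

Series of exponential components: λ_sys = Σ λ_i
λ_sys = 0.00029 + 0.000015 + 0.000024 + 0.0000038 + 0.00023 = 5.6280e-04 /h
MTBF = 1 / λ_sys = 1780 h

1780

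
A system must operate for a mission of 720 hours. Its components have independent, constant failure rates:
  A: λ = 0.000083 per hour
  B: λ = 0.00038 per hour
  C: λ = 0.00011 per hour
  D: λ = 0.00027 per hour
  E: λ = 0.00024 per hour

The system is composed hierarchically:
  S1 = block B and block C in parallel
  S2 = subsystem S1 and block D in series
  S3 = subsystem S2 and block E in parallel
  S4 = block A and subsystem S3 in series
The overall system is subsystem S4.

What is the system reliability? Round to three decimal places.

0.913

R(A) = exp(−0.000083 × 720) = 0.94199
R(B) = exp(−0.00038 × 720) = 0.76064
R(C) = exp(−0.00011 × 720) = 0.92386
R(D) = exp(−0.00027 × 720) = 0.82333
R(E) = exp(−0.00024 × 720) = 0.84131
Parallel (B and C): 1 − (1 − 0.76064)(1 − 0.92386) = 0.98178
Series ([0.98178] and D): 0.98178 × 0.82333 = 0.80833
Parallel ([0.80833] and E): 1 − (1 − 0.80833)(1 − 0.84131) = 0.96958
Series (A and [0.96958]): 0.94199 × 0.96958 = 0.913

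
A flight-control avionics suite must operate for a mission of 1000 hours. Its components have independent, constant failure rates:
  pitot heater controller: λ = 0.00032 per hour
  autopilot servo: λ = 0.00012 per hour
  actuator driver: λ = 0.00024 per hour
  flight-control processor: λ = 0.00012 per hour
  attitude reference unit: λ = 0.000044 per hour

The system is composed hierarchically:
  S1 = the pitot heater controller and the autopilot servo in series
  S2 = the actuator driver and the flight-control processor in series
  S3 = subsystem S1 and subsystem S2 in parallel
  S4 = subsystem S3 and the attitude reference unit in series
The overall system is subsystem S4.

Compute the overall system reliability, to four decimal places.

R(pitot heater controller) = exp(−0.00032 × 1000) = 0.726149
R(autopilot servo) = exp(−0.00012 × 1000) = 0.886920
R(actuator driver) = exp(−0.00024 × 1000) = 0.786628
R(flight-control processor) = exp(−0.00012 × 1000) = 0.886920
R(attitude reference unit) = exp(−0.000044 × 1000) = 0.956954
Series (pitot heater controller and autopilot servo): 0.726149 × 0.886920 = 0.644036
Series (actuator driver and flight-control processor): 0.786628 × 0.886920 = 0.697676
Parallel ([0.644036] and [0.697676]): 1 − (1 − 0.644036)(1 − 0.697676) = 0.892384
Series ([0.892384] and attitude reference unit): 0.892384 × 0.956954 = 0.8540

0.8540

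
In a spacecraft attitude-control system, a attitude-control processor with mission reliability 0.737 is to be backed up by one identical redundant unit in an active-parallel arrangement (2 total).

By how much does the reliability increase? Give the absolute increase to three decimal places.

R_before = 0.737
R_after = 1 − (1 − 0.737)^2 = 0.931
ΔR = 0.931 − 0.737 = 0.194

0.194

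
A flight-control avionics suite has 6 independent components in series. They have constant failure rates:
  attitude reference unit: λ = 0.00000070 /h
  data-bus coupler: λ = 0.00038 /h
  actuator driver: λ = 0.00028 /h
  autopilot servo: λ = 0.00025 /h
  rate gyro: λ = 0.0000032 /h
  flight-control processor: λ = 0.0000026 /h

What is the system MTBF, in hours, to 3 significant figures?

1090

Series of exponential components: λ_sys = Σ λ_i
λ_sys = 0.00000070 + 0.00038 + 0.00028 + 0.00025 + 0.0000032 + 0.0000026 = 9.1650e-04 /h
MTBF = 1 / λ_sys = 1090 h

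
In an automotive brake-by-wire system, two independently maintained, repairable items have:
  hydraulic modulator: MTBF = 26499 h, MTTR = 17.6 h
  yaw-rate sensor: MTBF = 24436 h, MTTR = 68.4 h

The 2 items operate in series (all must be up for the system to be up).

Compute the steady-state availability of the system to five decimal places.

A(hydraulic modulator) = MTBF/(MTBF+MTTR) = 26499/(26499+17.6) = 0.999336
A(yaw-rate sensor) = MTBF/(MTBF+MTTR) = 24436/(24436+68.4) = 0.997209
Series availability: 0.999336 × 0.997209 = 0.99655

0.99655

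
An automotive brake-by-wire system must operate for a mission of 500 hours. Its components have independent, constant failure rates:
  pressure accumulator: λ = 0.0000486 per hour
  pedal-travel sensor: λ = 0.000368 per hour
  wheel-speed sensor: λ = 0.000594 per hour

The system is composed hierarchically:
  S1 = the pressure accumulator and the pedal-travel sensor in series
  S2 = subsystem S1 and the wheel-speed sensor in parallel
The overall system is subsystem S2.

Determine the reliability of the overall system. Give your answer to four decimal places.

R(pressure accumulator) = exp(−0.0000486 × 500) = 0.975993
R(pedal-travel sensor) = exp(−0.000368 × 500) = 0.831936
R(wheel-speed sensor) = exp(−0.000594 × 500) = 0.743044
Series (pressure accumulator and pedal-travel sensor): 0.975993 × 0.831936 = 0.811964
Parallel ([0.811964] and wheel-speed sensor): 1 − (1 − 0.811964)(1 − 0.743044) = 0.9517

0.9517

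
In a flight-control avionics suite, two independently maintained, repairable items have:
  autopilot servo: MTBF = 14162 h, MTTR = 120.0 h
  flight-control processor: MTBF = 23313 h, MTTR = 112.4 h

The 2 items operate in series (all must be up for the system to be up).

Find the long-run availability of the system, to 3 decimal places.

0.987

A(autopilot servo) = MTBF/(MTBF+MTTR) = 14162/(14162+120.0) = 0.991598
A(flight-control processor) = MTBF/(MTBF+MTTR) = 23313/(23313+112.4) = 0.995202
Series availability: 0.991598 × 0.995202 = 0.987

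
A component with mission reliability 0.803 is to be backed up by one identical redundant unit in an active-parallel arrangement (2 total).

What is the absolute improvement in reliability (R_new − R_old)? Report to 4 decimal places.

R_before = 0.803
R_after = 1 − (1 − 0.803)^2 = 0.9612
ΔR = 0.9612 − 0.803 = 0.1582

0.1582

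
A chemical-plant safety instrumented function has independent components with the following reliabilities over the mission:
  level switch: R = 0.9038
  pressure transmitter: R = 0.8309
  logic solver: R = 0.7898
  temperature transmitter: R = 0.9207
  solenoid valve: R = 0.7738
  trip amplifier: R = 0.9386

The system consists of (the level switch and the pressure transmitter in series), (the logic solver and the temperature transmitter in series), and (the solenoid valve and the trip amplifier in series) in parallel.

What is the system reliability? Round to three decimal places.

Series (level switch and pressure transmitter): 0.90380 × 0.83090 = 0.75097
Series (logic solver and temperature transmitter): 0.78980 × 0.92070 = 0.72717
Series (solenoid valve and trip amplifier): 0.77380 × 0.93860 = 0.72629
Parallel ([0.75097], [0.72717], and [0.72629]): 1 − (1 − 0.75097)(1 − 0.72717)(1 − 0.72629) = 0.981

0.981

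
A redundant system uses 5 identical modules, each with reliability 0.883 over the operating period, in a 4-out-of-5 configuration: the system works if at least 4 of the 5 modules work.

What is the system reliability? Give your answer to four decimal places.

0.8924

R = Σ_{i=4}^{5} C(5,i) p^i (1−p)^{5−i} with p = 0.883
C(5,4)·0.883^4·0.117^1 = 0.355630
C(5,5)·0.883^5·0.117^0 = 0.536789
Sum = 0.8924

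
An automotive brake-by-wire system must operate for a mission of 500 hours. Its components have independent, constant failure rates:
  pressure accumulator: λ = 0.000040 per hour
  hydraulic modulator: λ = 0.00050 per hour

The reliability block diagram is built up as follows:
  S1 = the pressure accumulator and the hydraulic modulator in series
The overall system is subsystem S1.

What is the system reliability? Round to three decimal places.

0.763

R(pressure accumulator) = exp(−0.000040 × 500) = 0.98020
R(hydraulic modulator) = exp(−0.00050 × 500) = 0.77880
Series (pressure accumulator and hydraulic modulator): 0.98020 × 0.77880 = 0.763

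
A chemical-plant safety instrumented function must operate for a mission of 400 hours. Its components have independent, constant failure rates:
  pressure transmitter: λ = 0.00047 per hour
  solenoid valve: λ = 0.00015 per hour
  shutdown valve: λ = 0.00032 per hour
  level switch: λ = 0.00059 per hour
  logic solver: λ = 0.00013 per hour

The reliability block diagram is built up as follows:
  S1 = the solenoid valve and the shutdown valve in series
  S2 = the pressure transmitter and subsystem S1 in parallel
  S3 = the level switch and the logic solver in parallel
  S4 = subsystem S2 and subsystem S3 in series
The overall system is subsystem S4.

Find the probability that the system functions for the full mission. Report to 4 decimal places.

0.9603

R(pressure transmitter) = exp(−0.00047 × 400) = 0.828615
R(solenoid valve) = exp(−0.00015 × 400) = 0.941765
R(shutdown valve) = exp(−0.00032 × 400) = 0.879853
R(level switch) = exp(−0.00059 × 400) = 0.789781
R(logic solver) = exp(−0.00013 × 400) = 0.949329
Series (solenoid valve and shutdown valve): 0.941765 × 0.879853 = 0.828615
Parallel (pressure transmitter and [0.828615]): 1 − (1 − 0.828615)(1 − 0.828615) = 0.970627
Parallel (level switch and logic solver): 1 − (1 − 0.789781)(1 − 0.949329) = 0.989348
Series ([0.970627] and [0.989348]): 0.970627 × 0.989348 = 0.9603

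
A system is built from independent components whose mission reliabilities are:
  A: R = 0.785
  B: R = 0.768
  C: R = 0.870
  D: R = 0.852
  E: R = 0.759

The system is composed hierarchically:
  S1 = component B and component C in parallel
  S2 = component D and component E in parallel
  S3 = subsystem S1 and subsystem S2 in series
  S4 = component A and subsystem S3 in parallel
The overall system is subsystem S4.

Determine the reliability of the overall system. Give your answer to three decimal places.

0.986

Parallel (B and C): 1 − (1 − 0.76800)(1 − 0.87000) = 0.96984
Parallel (D and E): 1 − (1 − 0.85200)(1 − 0.75900) = 0.96433
Series ([0.96984] and [0.96433]): 0.96984 × 0.96433 = 0.93525
Parallel (A and [0.93525]): 1 − (1 − 0.78500)(1 − 0.93525) = 0.986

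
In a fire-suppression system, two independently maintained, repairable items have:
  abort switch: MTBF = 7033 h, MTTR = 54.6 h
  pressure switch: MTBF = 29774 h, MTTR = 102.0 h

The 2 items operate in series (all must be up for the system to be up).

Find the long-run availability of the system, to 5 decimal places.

A(abort switch) = MTBF/(MTBF+MTTR) = 7033/(7033+54.6) = 0.992296
A(pressure switch) = MTBF/(MTBF+MTTR) = 29774/(29774+102.0) = 0.996586
Series availability: 0.992296 × 0.996586 = 0.98891

0.98891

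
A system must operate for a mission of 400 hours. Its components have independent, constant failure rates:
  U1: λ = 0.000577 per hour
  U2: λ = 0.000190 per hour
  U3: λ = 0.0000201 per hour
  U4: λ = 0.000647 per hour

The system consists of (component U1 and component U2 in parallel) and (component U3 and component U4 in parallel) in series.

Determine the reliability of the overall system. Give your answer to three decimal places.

0.983

R(U1) = exp(−0.000577 × 400) = 0.79390
R(U2) = exp(−0.000190 × 400) = 0.92682
R(U3) = exp(−0.0000201 × 400) = 0.99199
R(U4) = exp(−0.000647 × 400) = 0.77198
Parallel (U1 and U2): 1 − (1 − 0.79390)(1 − 0.92682) = 0.98492
Parallel (U3 and U4): 1 − (1 − 0.99199)(1 − 0.77198) = 0.99817
Series ([0.98492] and [0.99817]): 0.98492 × 0.99817 = 0.983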